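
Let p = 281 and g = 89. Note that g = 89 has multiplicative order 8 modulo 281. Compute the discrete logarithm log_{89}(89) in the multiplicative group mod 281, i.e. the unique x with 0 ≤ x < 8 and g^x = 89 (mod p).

1

Successive powers of 89 modulo 281:
  89^0=1  89^1=89
So 89^1 ≡ 89 (mod 281), giving x = 1.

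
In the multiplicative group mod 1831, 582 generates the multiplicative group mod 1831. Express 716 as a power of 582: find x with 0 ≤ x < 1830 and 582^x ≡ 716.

1090

Baby-step giant-step with m = ceil(sqrt(1830)) = 43.
Baby table (582^j mod 1831 for j=0..42):
  0:1  1:582  2:1820  3:922  4:121  5:844  6:500  7:1702
  8:1824  9:1419  10:77  11:870  12:984  13:1416  14:162  15:903
  16:49  17:1053  18:1292  19:1234  20:436  21:1074  22:697  23:1003
  24:1488  25:1784  26:111  27:517  28:610  29:1637  30:614  31:303
  32:570  33:329  34:1054  35:43  36:1223  37:1358  38:1195  39:1541
  40:1503  41:1359  42:1777
Giant step factor: 582^(-43) ≡ 1758 (mod 1831).
Scan 716·1758^i mod 1831 for i = 0, 1, …:
  i=0: 716   i=1: 831   i=2: 1591   i=3: 1041
  i=4: 909   i=5: 1390   i=6: 1066   i=7: 915
  i=8: 952   i=9: 82     …   i=24: 1016
  i=25: 903
Match at i=25, j=15: x = 25·43 + 15 = 1090.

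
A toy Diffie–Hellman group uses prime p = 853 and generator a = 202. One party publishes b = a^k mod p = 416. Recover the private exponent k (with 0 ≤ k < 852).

158

Baby-step giant-step with m = ceil(sqrt(852)) = 30.
Baby table (202^j mod 853 for j=0..29):
  0:1  1:202  2:713  3:722  4:834  5:427  6:101  7:783
  8:361  9:417  10:640  11:477  12:818  13:607  14:635  15:320
  16:665  17:409  18:730  19:744  20:160  21:759  22:631  23:365
  24:372  25:80  26:806  27:742  28:609  29:186
Giant step factor: 202^(-30) ≡ 64 (mod 853).
Scan 416·64^i mod 853 for i = 0, 1, …:
  i=0: 416   i=1: 181   i=2: 495   i=3: 119
  i=4: 792   i=5: 361
Match at i=5, j=8: k = 5·30 + 8 = 158.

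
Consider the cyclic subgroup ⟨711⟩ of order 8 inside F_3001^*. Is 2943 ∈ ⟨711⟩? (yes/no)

2943 ∈ ⟨711⟩ iff 2943^8 ≡ 1 (mod 3001), since |⟨711⟩| = 8.
2943^8 mod 3001 = 600.
Since 600 ≠ 1, 2943 does not lie in the subgroup.

no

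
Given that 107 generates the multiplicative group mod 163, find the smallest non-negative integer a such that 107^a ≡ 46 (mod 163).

160

Baby-step giant-step with m = ceil(sqrt(162)) = 13.
Baby table (107^j mod 163 for j=0..12):
  0:1  1:107  2:39  3:98  4:54  5:73  6:150  7:76
  8:145  9:30  10:113  11:29  12:6
Giant step factor: 107^(-13) ≡ 114 (mod 163).
Scan 46·114^i mod 163 for i = 0, 1, …:
  i=0: 46   i=1: 28   i=2: 95   i=3: 72
  i=4: 58   i=5: 92   i=6: 56   i=7: 27
  i=8: 144   i=9: 116   i=10: 21   i=11: 112
  i=12: 54
Match at i=12, j=4: a = 12·13 + 4 = 160.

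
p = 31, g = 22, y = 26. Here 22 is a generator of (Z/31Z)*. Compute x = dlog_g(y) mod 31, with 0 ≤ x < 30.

Successive powers of 22 modulo 31:
  22^0=1  22^1=22  22^2=19  22^3=15  22^4=20  22^5=6
  22^6=8  22^7=21  22^8=28  22^9=27  22^10=5  22^11=17
  22^12=2  22^13=13  22^14=7  22^15=30  22^16=9  22^17=12
  22^18=16  22^19=11  22^20=25  22^21=23  22^22=10  22^23=3
  22^24=4  22^25=26
So 22^25 ≡ 26 (mod 31), giving x = 25.

25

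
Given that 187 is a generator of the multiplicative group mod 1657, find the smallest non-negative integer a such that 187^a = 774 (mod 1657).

172

Baby-step giant-step with m = ceil(sqrt(1656)) = 41.
Baby table (187^j mod 1657 for j=0..40):
  0:1  1:187  2:172  3:681  4:1415  5:1142  6:1458  7:898
  8:569  9:355  10:105  11:1408  12:1490  13:254  14:1102  15:606
  16:646  17:1498  18:93  19:821  20:1083  21:367  22:692  23:158
  24:1377  25:664  26:1550  27:1532  28:1480  29:41  30:1039  31:424
  32:1409  33:20  34:426  35:126  36:364  37:131  38:1299  39:991
  40:1390
Giant step factor: 187^(-41) ≡ 1029 (mod 1657).
Scan 774·1029^i mod 1657 for i = 0, 1, …:
  i=0: 774   i=1: 1086   i=2: 676   i=3: 1321
  i=4: 569
Match at i=4, j=8: a = 4·41 + 8 = 172.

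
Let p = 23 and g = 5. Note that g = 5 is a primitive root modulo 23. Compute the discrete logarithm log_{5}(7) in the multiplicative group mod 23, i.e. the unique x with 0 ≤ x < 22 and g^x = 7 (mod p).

Successive powers of 5 modulo 23:
  5^0=1  5^1=5  5^2=2  5^3=10  5^4=4  5^5=20
  5^6=8  5^7=17  5^8=16  5^9=11  5^10=9  5^11=22
  5^12=18  5^13=21  5^14=13  5^15=19  5^16=3  5^17=15
  5^18=6  5^19=7
So 5^19 ≡ 7 (mod 23), giving x = 19.

19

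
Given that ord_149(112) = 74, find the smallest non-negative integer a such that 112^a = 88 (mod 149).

Baby-step giant-step with m = ceil(sqrt(74)) = 9.
Baby table (112^j mod 149 for j=0..8):
  0:1  1:112  2:28  3:7  4:39  5:47  6:49  7:124
  8:31
Giant step factor: 112^(-9) ≡ 53 (mod 149).
Scan 88·53^i mod 149 for i = 0, 1, …:
  i=0: 88   i=1: 45   i=2: 1
Match at i=2, j=0: a = 2·9 + 0 = 18.

18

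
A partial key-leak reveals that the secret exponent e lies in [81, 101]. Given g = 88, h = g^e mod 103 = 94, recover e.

Compute 88^81 mod 103 = 94, then multiply by 88 repeatedly:
  88^81=94
Found 94 at exponent 81.

81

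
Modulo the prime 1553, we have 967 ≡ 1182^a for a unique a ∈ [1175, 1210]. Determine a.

1204

Compute 1182^1175 mod 1553 = 235, then multiply by 1182 repeatedly:
  1182^1175=235  1182^1176=1336  1182^1177=1304  1182^1178=752  1182^1179=548
  1182^1180=135  1182^1181=1164  1182^1182=1443  1182^1183=432  1182^1184=1240
  1182^1185=1201  1182^1186=140  1182^1187=862  1182^1188=116  1182^1189=448
  1182^1190=1516  1182^1191=1303  1182^1192=1123  1182^1193=1124  1182^1194=753
  1182^1195=177  1182^1196=1112  1182^1197=546  1182^1198=877  1182^1199=763
  1182^1200=1126  1182^1201=11  1182^1202=578  1182^1203=1429  1182^1204=967
Found 967 at exponent 1204.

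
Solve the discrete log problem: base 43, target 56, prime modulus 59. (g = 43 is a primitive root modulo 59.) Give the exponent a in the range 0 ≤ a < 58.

27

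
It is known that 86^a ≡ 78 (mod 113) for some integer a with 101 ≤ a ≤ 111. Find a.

105

Compute 86^101 mod 113 = 39, then multiply by 86 repeatedly:
  86^101=39  86^102=77  86^103=68  86^104=85  86^105=78
Found 78 at exponent 105.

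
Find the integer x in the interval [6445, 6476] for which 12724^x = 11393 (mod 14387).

6446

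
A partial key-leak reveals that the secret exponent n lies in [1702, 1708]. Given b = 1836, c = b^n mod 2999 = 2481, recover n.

1706

Compute 1836^1702 mod 2999 = 2113, then multiply by 1836 repeatedly:
  1836^1702=2113  1836^1703=1761  1836^1704=274  1836^1705=2231  1836^1706=2481
Found 2481 at exponent 1706.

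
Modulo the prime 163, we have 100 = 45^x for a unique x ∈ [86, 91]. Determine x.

Compute 45^86 mod 163 = 100, then multiply by 45 repeatedly:
  45^86=100
Found 100 at exponent 86.

86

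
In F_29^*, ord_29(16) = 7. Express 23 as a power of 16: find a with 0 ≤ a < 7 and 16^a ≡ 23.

Successive powers of 16 modulo 29:
  16^0=1  16^1=16  16^2=24  16^3=7  16^4=25  16^5=23
So 16^5 ≡ 23 (mod 29), giving a = 5.

5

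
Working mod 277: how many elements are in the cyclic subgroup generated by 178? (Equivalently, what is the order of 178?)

276

The order of 178 must divide p − 1 = 276 = 2^2 · 3 · 23.
Divisors: 1, 2, 3, 4, 6, 12, 23, 46, 69, 92, 138, 276.
Check each in increasing order: 178^1 ≡ 178;  178^2 ≡ 106;  178^3 ≡ 32;  178^4 ≡ 156;  178^6 ≡ 193;  178^12 ≡ 131;  178^23 ≡ 182;  178^46 ≡ 161;  178^69 ≡ 217;  178^92 ≡ 160;  178^138 ≡ 276;  178^276 ≡ 1.
Smallest exponent giving 1 is 276.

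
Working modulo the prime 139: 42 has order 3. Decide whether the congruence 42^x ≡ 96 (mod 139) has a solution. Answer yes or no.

yes

⟨42⟩ has order 3; its elements mod 139 are {1, 42, 96}.
96 is in this set.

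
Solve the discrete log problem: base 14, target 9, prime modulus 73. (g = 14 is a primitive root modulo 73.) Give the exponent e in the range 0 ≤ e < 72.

60

Baby-step giant-step with m = ceil(sqrt(72)) = 9.
Baby table (14^j mod 73 for j=0..8):
  0:1  1:14  2:50  3:43  4:18  5:33  6:24  7:44
  8:32
Giant step factor: 14^(-9) ≡ 22 (mod 73).
Scan 9·22^i mod 73 for i = 0, 1, …:
  i=0: 9   i=1: 52   i=2: 49   i=3: 56
  i=4: 64   i=5: 21   i=6: 24
Match at i=6, j=6: e = 6·9 + 6 = 60.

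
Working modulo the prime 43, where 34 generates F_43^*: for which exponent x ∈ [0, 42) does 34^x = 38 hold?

2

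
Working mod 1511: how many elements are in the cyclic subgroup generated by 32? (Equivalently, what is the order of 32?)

151

The order of 32 must divide p − 1 = 1510 = 2 · 5 · 151.
Divisors: 1, 2, 5, 10, 151, 302, 755, 1510.
Check each in increasing order: 32^1 ≡ 32;  32^2 ≡ 1024;  32^5 ≡ 1166;  32^10 ≡ 1167;  32^151 ≡ 1.
Smallest exponent giving 1 is 151.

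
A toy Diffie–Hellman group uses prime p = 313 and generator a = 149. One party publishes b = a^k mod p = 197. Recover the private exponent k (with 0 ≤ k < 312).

70

Baby-step giant-step with m = ceil(sqrt(312)) = 18.
Baby table (149^j mod 313 for j=0..17):
  0:1  1:149  2:291  3:165  4:171  5:126  6:307  7:45
  8:132  9:262  10:226  11:183  12:36  13:43  14:147  15:306
  16:209  17:154
Giant step factor: 149^(-18) ≡ 71 (mod 313).
Scan 197·71^i mod 313 for i = 0, 1, …:
  i=0: 197   i=1: 215   i=2: 241   i=3: 209
Match at i=3, j=16: k = 3·18 + 16 = 70.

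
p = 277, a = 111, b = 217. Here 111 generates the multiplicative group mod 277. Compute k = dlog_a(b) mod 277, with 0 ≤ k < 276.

207

Baby-step giant-step with m = ceil(sqrt(276)) = 17.
Baby table (111^j mod 277 for j=0..16):
  0:1  1:111  2:133  3:82  4:238  5:103  6:76  7:126
  8:136  9:138  10:83  11:72  12:236  13:158  14:87  15:239
  16:214
Giant step factor: 111^(-17) ≡ 167 (mod 277).
Scan 217·167^i mod 277 for i = 0, 1, …:
  i=0: 217   i=1: 229   i=2: 17   i=3: 69
  i=4: 166   i=5: 22   i=6: 73   i=7: 3
  i=8: 224   i=9: 13   i=10: 232   i=11: 241
  i=12: 82
Match at i=12, j=3: k = 12·17 + 3 = 207.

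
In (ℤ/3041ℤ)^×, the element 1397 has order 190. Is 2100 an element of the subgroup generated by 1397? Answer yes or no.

no

2100 ∈ ⟨1397⟩ iff 2100^190 ≡ 1 (mod 3041), since |⟨1397⟩| = 190.
2100^190 mod 3041 = 2856.
Since 2856 ≠ 1, 2100 does not lie in the subgroup.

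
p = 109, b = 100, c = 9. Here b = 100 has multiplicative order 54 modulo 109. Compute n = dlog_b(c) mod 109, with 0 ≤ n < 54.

28

Successive powers of 100 modulo 109:
  100^0=1  100^1=100  100^2=81  100^3=34  100^4=21  100^5=29
  100^6=66  100^7=60  100^8=5  100^9=64  100^10=78  100^11=61
  100^12=105  100^13=36  100^14=3  100^15=82  100^16=25  100^17=102
  100^18=63  100^19=87  100^20=89  100^21=71  100^22=15  100^23=83
  100^24=16  100^25=74  100^26=97  100^27=108  100^28=9
So 100^28 ≡ 9 (mod 109), giving n = 28.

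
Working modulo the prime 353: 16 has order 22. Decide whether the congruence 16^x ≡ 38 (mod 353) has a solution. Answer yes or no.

no

⟨16⟩ has order 22; its elements mod 353 are {1, 16, 22, 58, 97, 122, 131, 136, 140, 166, 168, 185, 187, 213, 217, 222, 231, 256, 295, 331, 337, 352}.
38 is not in this set.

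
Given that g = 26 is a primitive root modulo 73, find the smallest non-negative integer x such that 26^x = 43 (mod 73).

33

Baby-step giant-step with m = ceil(sqrt(72)) = 9.
Baby table (26^j mod 73 for j=0..8):
  0:1  1:26  2:19  3:56  4:69  5:42  6:70  7:68
  8:16
Giant step factor: 26^(-9) ≡ 63 (mod 73).
Scan 43·63^i mod 73 for i = 0, 1, …:
  i=0: 43   i=1: 8   i=2: 66   i=3: 70
Match at i=3, j=6: x = 3·9 + 6 = 33.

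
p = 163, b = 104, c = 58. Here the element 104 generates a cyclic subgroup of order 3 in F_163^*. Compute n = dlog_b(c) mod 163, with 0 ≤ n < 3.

Successive powers of 104 modulo 163:
  104^0=1  104^1=104  104^2=58
So 104^2 ≡ 58 (mod 163), giving n = 2.

2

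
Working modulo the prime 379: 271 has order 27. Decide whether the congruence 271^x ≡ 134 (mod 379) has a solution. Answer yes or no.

no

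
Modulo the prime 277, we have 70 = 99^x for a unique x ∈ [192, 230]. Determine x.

Compute 99^192 mod 277 = 69, then multiply by 99 repeatedly:
  99^192=69  99^193=183  99^194=112  99^195=8  99^196=238
  99^197=17  99^198=21  99^199=140  99^200=10  99^201=159
  99^202=229  99^203=234  99^204=175  99^205=151  99^206=268
  99^207=217  99^208=154  99^209=11  99^210=258  99^211=58
  99^212=202  99^213=54  99^214=83  99^215=184  99^216=211
  99^217=114  99^218=206  99^219=173  99^220=230  99^221=56
  99^222=4  99^223=119  99^224=147  99^225=149  99^226=70
Found 70 at exponent 226.

226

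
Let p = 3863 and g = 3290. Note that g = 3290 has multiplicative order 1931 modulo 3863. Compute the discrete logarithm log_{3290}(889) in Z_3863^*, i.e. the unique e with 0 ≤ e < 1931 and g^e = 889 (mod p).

Baby-step giant-step with m = ceil(sqrt(1931)) = 44.
Baby table (3290^j mod 3863 for j=0..43):
  0:1  1:3290  2:3837  3:3309  4:676  5:2815  6:1739  7:207
  8:1142  9:2344  10:1212  11:864  12:3255  13:714  14:356  15:751
  16:2333  17:3652  18:1150  19:1623  20:1004  21:295  22:937  23:56
  24:2679  25:2407  26:3743  27:3089  28:3120  29:809  30:3  31:2144
  32:3785  33:2201  34:2028  35:719  36:1354  37:621  38:3426  39:3169
  40:3636  41:2592  42:2039  43:2142
Giant step factor: 3290^(-44) ≡ 3693 (mod 3863).
Scan 889·3693^i mod 3863 for i = 0, 1, …:
  i=0: 889   i=1: 3390   i=2: 3150   i=3: 1457
  i=4: 3405   i=5: 600   i=6: 2301   i=7: 2856
  i=8: 1218   i=9: 1542     …   i=31: 933
  i=32: 3636
Match at i=32, j=40: e = 32·44 + 40 = 1448.

1448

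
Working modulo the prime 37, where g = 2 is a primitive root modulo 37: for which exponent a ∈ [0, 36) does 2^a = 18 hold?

17

Successive powers of 2 modulo 37:
  2^0=1  2^1=2  2^2=4  2^3=8  2^4=16  2^5=32
  2^6=27  2^7=17  2^8=34  2^9=31  2^10=25  2^11=13
  2^12=26  2^13=15  2^14=30  2^15=23  2^16=9  2^17=18
So 2^17 ≡ 18 (mod 37), giving a = 17.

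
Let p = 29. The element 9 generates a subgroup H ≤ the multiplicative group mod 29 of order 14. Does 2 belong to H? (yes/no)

no

⟨9⟩ has order 14; its elements mod 29 are {1, 4, 5, 6, 7, 9, 13, 16, 20, 22, 23, 24, 25, 28}.
2 is not in this set.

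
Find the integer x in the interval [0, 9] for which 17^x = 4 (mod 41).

4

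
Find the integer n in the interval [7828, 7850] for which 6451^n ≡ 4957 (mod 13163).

7830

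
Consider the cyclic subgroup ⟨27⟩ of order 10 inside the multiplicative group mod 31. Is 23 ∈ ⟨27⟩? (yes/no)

23 ∈ ⟨27⟩ iff 23^10 ≡ 1 (mod 31), since |⟨27⟩| = 10.
23^10 mod 31 = 1.
Since 1 = 1, 23 lies in the subgroup.

yes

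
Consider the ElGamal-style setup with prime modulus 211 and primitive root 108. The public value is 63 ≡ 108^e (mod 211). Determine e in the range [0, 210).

Baby-step giant-step with m = ceil(sqrt(210)) = 15.
Baby table (108^j mod 211 for j=0..14):
  0:1  1:108  2:59  3:42  4:105  5:157  6:76  7:190
  8:53  9:27  10:173  11:116  12:79  13:92  14:19
Giant step factor: 108^(-15) ≡ 40 (mod 211).
Scan 63·40^i mod 211 for i = 0, 1, …:
  i=0: 63   i=1: 199   i=2: 153   i=3: 1
Match at i=3, j=0: e = 3·15 + 0 = 45.

45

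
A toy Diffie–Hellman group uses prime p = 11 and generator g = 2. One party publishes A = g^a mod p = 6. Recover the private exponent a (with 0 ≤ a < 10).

Successive powers of 2 modulo 11:
  2^0=1  2^1=2  2^2=4  2^3=8  2^4=5  2^5=10
  2^6=9  2^7=7  2^8=3  2^9=6
So 2^9 ≡ 6 (mod 11), giving a = 9.

9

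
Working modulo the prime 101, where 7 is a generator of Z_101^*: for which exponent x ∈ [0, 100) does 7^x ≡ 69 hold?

95

Baby-step giant-step with m = ceil(sqrt(100)) = 10.
Baby table (7^j mod 101 for j=0..9):
  0:1  1:7  2:49  3:40  4:78  5:41  6:85  7:90
  8:24  9:67
Giant step factor: 7^(-10) ≡ 14 (mod 101).
Scan 69·14^i mod 101 for i = 0, 1, …:
  i=0: 69   i=1: 57   i=2: 91   i=3: 62
  i=4: 60   i=5: 32   i=6: 44   i=7: 10
  i=8: 39   i=9: 41
Match at i=9, j=5: x = 9·10 + 5 = 95.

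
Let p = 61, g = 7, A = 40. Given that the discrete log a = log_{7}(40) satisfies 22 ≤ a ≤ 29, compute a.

25

Compute 7^22 mod 61 = 46, then multiply by 7 repeatedly:
  7^22=46  7^23=17  7^24=58  7^25=40
Found 40 at exponent 25.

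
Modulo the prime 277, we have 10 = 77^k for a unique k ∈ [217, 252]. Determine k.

224

Compute 77^217 mod 277 = 58, then multiply by 77 repeatedly:
  77^217=58  77^218=34  77^219=125  77^220=207  77^221=150
  77^222=193  77^223=180  77^224=10
Found 10 at exponent 224.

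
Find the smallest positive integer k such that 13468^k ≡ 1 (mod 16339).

The order of 13468 must divide p − 1 = 16338 = 2 · 3 · 7 · 389.
Divisors: 1, 2, 3, 6, 7, 14, 21, 42, 389, 778, 1167, 2334, 2723, 5446, 8169, 16338.
Check each in increasing order: 13468^1 ≡ 13468;  13468^2 ≡ 7785;  13468^3 ≡ 1017;  13468^6 ≡ 4932;  13468^7 ≡ 6141;  13468^14 ≡ 1469;  13468^21 ≡ 2001;  13468^42 ≡ 946;  13468^389 ≡ 8638;  13468^778 ≡ 11170;  13468^1167 ≡ 4665;  13468^2334 ≡ 15016;  13468^2723 ≡ 9226;  13468^5446 ≡ 9225;  13468^8169 ≡ 16338;  13468^16338 ≡ 1.
Smallest exponent giving 1 is 16338.

16338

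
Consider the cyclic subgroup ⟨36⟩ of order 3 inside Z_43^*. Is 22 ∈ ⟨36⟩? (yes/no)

22 ∈ ⟨36⟩ iff 22^3 ≡ 1 (mod 43), since |⟨36⟩| = 3.
22^3 mod 43 = 27.
Since 27 ≠ 1, 22 does not lie in the subgroup.

no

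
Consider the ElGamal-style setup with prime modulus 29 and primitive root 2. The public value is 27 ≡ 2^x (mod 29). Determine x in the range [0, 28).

Successive powers of 2 modulo 29:
  2^0=1  2^1=2  2^2=4  2^3=8  2^4=16  2^5=3
  2^6=6  2^7=12  2^8=24  2^9=19  2^10=9  2^11=18
  2^12=7  2^13=14  2^14=28  2^15=27
So 2^15 ≡ 27 (mod 29), giving x = 15.

15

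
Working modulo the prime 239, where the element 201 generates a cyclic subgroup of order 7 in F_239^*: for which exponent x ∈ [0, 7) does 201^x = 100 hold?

Successive powers of 201 modulo 239:
  201^0=1  201^1=201  201^2=10  201^3=98  201^4=100
So 201^4 ≡ 100 (mod 239), giving x = 4.

4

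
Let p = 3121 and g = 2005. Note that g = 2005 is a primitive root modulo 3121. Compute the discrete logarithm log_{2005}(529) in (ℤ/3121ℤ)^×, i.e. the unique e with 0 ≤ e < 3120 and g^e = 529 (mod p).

Baby-step giant-step with m = ceil(sqrt(3120)) = 56.
Baby table (2005^j mod 3121 for j=0..55):
  0:1  1:2005  2:177  3:2212  4:119  5:1399  6:2337  7:1064
  8:1677  9:1068  10:334  11:1776  12:2940  13:2252  14:2294  15:2237
  16:308  17:2703  18:1459  19:918  20:2321  21:194  22:1966  23:7
  24:1551  25:1239  26:3000  27:833  28:430  29:754  30:1206  31:2376
  32:1234  33:2338  34:3069  35:1854  36:159  37:453  38:54  39:2156
  40:195  41:850  42:184  43:642  44:1358  45:1278  46:49  47:1494
  48:2431  49:2274  50:2710  51:3010  52:2157  53:2200  54:1027  55:2396
Giant step factor: 2005^(-56) ≡ 689 (mod 3121).
Scan 529·689^i mod 3121 for i = 0, 1, …:
  i=0: 529   i=1: 2445   i=2: 2386   i=3: 2308
  i=4: 1623   i=5: 929   i=6: 276   i=7: 2904
  i=8: 295   i=9: 390     …   i=15: 2646
  i=16: 430
Match at i=16, j=28: e = 16·56 + 28 = 924.

924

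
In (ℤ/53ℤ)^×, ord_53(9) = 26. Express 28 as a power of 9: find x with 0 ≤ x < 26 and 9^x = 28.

2

Successive powers of 9 modulo 53:
  9^0=1  9^1=9  9^2=28
So 9^2 ≡ 28 (mod 53), giving x = 2.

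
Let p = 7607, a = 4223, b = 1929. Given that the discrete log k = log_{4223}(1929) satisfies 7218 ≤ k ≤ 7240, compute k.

7231

Compute 4223^7218 mod 7607 = 4508, then multiply by 4223 repeatedly:
  4223^7218=4508  4223^7219=4570  4223^7220=151  4223^7221=6292  4223^7222=7472
  4223^7223=420  4223^7224=1229  4223^7225=2093  4223^7226=7012  4223^7227=5232
  4223^7228=4008  4223^7229=209  4223^7230=195  4223^7231=1929
Found 1929 at exponent 7231.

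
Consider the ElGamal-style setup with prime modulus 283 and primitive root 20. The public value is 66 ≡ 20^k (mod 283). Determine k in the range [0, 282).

258

Baby-step giant-step with m = ceil(sqrt(282)) = 17.
Baby table (20^j mod 283 for j=0..16):
  0:1  1:20  2:117  3:76  4:105  5:119  6:116  7:56
  8:271  9:43  10:11  11:220  12:155  13:270  14:23  15:177
  16:144
Giant step factor: 20^(-17) ≡ 17 (mod 283).
Scan 66·17^i mod 283 for i = 0, 1, …:
  i=0: 66   i=1: 273   i=2: 113   i=3: 223
  i=4: 112   i=5: 206   i=6: 106   i=7: 104
  i=8: 70   i=9: 58     …   i=14: 121
  i=15: 76
Match at i=15, j=3: k = 15·17 + 3 = 258.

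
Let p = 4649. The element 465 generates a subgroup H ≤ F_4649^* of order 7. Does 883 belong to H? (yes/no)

⟨465⟩ has order 7; its elements mod 4649 are {1, 10, 100, 465, 702, 1000, 2371}.
883 is not in this set.

no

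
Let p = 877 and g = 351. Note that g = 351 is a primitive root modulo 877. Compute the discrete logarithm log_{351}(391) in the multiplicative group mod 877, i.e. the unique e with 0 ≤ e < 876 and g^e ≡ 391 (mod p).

Baby-step giant-step with m = ceil(sqrt(876)) = 30.
Baby table (351^j mod 877 for j=0..29):
  0:1  1:351  2:421  3:435  4:87  5:719  6:670  7:134
  8:553  9:286  10:408  11:257  12:753  13:326  14:416  15:434
  16:613  17:298  18:235  19:47  20:711  21:493  22:274  23:581
  24:467  25:795  26:159  27:558  28:287  29:759
Giant step factor: 351^(-30) ≡ 379 (mod 877).
Scan 391·379^i mod 877 for i = 0, 1, …:
  i=0: 391   i=1: 853   i=2: 551   i=3: 103
  i=4: 449   i=5: 33   i=6: 229   i=7: 845
  i=8: 150   i=9: 722     …   i=16: 311
  i=17: 351
Match at i=17, j=1: e = 17·30 + 1 = 511.

511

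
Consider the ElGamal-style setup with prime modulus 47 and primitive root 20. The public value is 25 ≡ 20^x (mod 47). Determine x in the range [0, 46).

Baby-step giant-step with m = ceil(sqrt(46)) = 7.
Baby table (20^j mod 47 for j=0..6):
  0:1  1:20  2:24  3:10  4:12  5:5  6:6
Giant step factor: 20^(-7) ≡ 38 (mod 47).
Scan 25·38^i mod 47 for i = 0, 1, …:
  i=0: 25   i=1: 10
Match at i=1, j=3: x = 1·7 + 3 = 10.

10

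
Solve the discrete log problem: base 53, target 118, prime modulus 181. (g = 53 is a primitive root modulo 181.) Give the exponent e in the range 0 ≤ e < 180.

Baby-step giant-step with m = ceil(sqrt(180)) = 14.
Baby table (53^j mod 181 for j=0..13):
  0:1  1:53  2:94  3:95  4:148  5:61  6:156  7:123
  8:3  9:159  10:101  11:104  12:82  13:2
Giant step factor: 53^(-14) ≡ 111 (mod 181).
Scan 118·111^i mod 181 for i = 0, 1, …:
  i=0: 118   i=1: 66   i=2: 86   i=3: 134
  i=4: 32   i=5: 113   i=6: 54   i=7: 21
  i=8: 159
Match at i=8, j=9: e = 8·14 + 9 = 121.

121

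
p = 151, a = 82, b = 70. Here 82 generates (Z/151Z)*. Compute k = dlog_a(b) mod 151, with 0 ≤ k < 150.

Baby-step giant-step with m = ceil(sqrt(150)) = 13.
Baby table (82^j mod 151 for j=0..12):
  0:1  1:82  2:80  3:67  4:58  5:75  6:110  7:111
  8:42  9:122  10:38  11:96  12:20
Giant step factor: 82^(-13) ≡ 115 (mod 151).
Scan 70·115^i mod 151 for i = 0, 1, …:
  i=0: 70   i=1: 47   i=2: 120   i=3: 59
  i=4: 141   i=5: 58
Match at i=5, j=4: k = 5·13 + 4 = 69.

69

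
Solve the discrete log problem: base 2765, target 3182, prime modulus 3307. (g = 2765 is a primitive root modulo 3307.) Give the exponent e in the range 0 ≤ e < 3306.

888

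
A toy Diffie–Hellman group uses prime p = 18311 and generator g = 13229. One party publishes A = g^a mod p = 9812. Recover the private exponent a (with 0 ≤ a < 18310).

2545

Baby-step giant-step with m = ceil(sqrt(18310)) = 136.
Baby table (13229^j mod 18311 for j=0..135):
  0:1  1:13229  2:8214  3:5532  4:12072  5:10257  6:5343  7:2087
  8:14246  9:3522  10:9354  11:16639  12:800  13:17753  14:15862  15:12649
  16:7703  17:2272  18:7937  19:3299  20:7358  21:16017  22:12312  23:17414
  24:17426  25:11375  26:77  27:11528  28:9904  29:4811  30:13994  31:2416
  32:8569  33:14211  34:16593  35:14840  36:6129  37:17744  38:6667  39:11967
  40:12848  41:3490  42:7179  43:10145  44:6886  45:15980  46:17236  47:6472
  48:14163  49:4175  50:5099  51:15258  52:5929  53:8728  54:11857  55:4227
  56:15500  57:2922  58:617  59:13898  60:14202  61:7398  62:14158  63:11274
  64:651  65:5909  66:502  67:12376  68:3453  69:12103  70:17514  71:3623
  72:8780  73:3947  74:10202  75:10188  76:8092  77:2962  78:17069  79:12860
  80:15750  81:14192  82:3285  83:5262  84:10887  85:8108  86:13205  87:2005
  88:9817  89:7481  90:13505  91:15529  92:2032  93:780  94:9527  95:16381
  96:11875  97:4306  98:16864  99:10943  100:16492  101:15414  102:510  103:8342
  104:14232  105:1426  106:4224  107:12435  108:14902  109:2332  110:14304  111:1742
  112:9680  113:7897  114:5158  115:8396  116:14469  117:5518  118:9976  119:5127
  120:1139  121:16189  122:17136  123:1964  124:16758  125:305  126:6425  127:14974
  128:2648  129:1449  130:15515  131:18247  132:13961  133:5323  134:12172  135:14765
Giant step factor: 13229^(-136) ≡ 15599 (mod 18311).
Scan 9812·15599^i mod 18311 for i = 0, 1, …:
  i=0: 9812   i=1: 14050   i=2: 1591   i=3: 6604
  i=4: 16421   i=5: 16911   i=6: 6423   i=7: 12896
  i=8: 58   i=9: 7503     …   i=17: 3982
  i=18: 4306
Match at i=18, j=97: a = 18·136 + 97 = 2545.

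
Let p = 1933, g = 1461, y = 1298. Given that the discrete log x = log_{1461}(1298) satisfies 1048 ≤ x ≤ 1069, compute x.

1054

Compute 1461^1048 mod 1933 = 625, then multiply by 1461 repeatedly:
  1461^1048=625  1461^1049=749  1461^1050=211  1461^1051=924  1461^1052=730
  1461^1053=1447  1461^1054=1298
Found 1298 at exponent 1054.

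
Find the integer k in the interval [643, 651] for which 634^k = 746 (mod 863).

Compute 634^643 mod 863 = 804, then multiply by 634 repeatedly:
  634^643=804  634^644=566  634^645=699  634^646=447  634^647=334
  634^648=321  634^649=709  634^650=746
Found 746 at exponent 650.

650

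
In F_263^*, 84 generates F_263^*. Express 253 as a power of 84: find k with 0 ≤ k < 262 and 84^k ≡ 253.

258

Baby-step giant-step with m = ceil(sqrt(262)) = 17.
Baby table (84^j mod 263 for j=0..16):
  0:1  1:84  2:218  3:165  4:184  5:202  6:136  7:115
  8:192  9:85  10:39  11:120  12:86  13:123  14:75  15:251
  16:44
Giant step factor: 84^(-17) ≡ 94 (mod 263).
Scan 253·94^i mod 263 for i = 0, 1, …:
  i=0: 253   i=1: 112   i=2: 8   i=3: 226
  i=4: 204   i=5: 240   i=6: 205   i=7: 71
  i=8: 99   i=9: 101     …   i=14: 206
  i=15: 165
Match at i=15, j=3: k = 15·17 + 3 = 258.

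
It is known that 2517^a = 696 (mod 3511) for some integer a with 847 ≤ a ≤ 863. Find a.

858

Compute 2517^847 mod 3511 = 1261, then multiply by 2517 repeatedly:
  2517^847=1261  2517^848=3504  2517^849=3447  2517^850=418  2517^851=2317
  2517^852=118  2517^853=2082  2517^854=1982  2517^855=3074  2517^856=2525
  2517^857=515  2517^858=696
Found 696 at exponent 858.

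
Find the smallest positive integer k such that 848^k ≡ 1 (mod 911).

The order of 848 must divide p − 1 = 910 = 2 · 5 · 7 · 13.
Divisors: 1, 2, 5, 7, 10, 13, 14, 26, 35, 65, 70, 91, 130, 182, 455, 910.
Check each in increasing order: 848^1 ≡ 848;  848^2 ≡ 325;  848^5 ≡ 480;  848^7 ≡ 219;  848^10 ≡ 828;  848^13 ≡ 410;  848^14 ≡ 589;  848^26 ≡ 476;  848^35 ≡ 121;  848^65 ≡ 579;  848^70 ≡ 65;  848^91 ≡ 482;  848^130 ≡ 904;  848^182 ≡ 19;  848^455 ≡ 1.
Smallest exponent giving 1 is 455.

455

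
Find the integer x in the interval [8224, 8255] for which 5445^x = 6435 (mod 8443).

Compute 5445^8224 mod 8443 = 6309, then multiply by 5445 repeatedly:
  5445^8224=6309  5445^8225=6381  5445^8226=1600  5445^8227=7267  5445^8228=4917
  5445^8229=312  5445^8230=1797  5445^8231=7671  5445^8232=1074  5445^8233=5374
  5445^8234=6435
Found 6435 at exponent 8234.

8234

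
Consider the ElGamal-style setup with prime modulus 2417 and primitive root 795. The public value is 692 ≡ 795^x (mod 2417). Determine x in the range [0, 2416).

1917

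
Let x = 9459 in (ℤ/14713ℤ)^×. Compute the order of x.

The order of 9459 must divide p − 1 = 14712 = 2^3 · 3 · 613.
Divisors: 1, 2, 3, 4, 6, 8, 12, 24, 613, 1226, 1839, 2452, 3678, 4904, 7356, 14712.
Check each in increasing order: 9459^1 ≡ 9459;  9459^2 ≡ 2928;  9459^3 ≡ 6086;  9459^4 ≡ 10218;  9459^6 ≡ 6775;  9459^8 ≡ 4076;  9459^12 ≡ 10778;  9459^24 ≡ 6149;  9459^613 ≡ 10313;  9459^1226 ≡ 12405;  9459^1839 ≡ 3230;  9459^2452 ≡ 758;  9459^3678 ≡ 1383;  9459^4904 ≡ 757;  9459^7356 ≡ 14712;  9459^14712 ≡ 1.
Smallest exponent giving 1 is 14712.

14712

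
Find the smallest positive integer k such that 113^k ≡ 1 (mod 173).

The order of 113 must divide p − 1 = 172 = 2^2 · 43.
Divisors: 1, 2, 4, 43, 86, 172.
Check each in increasing order: 113^1 ≡ 113;  113^2 ≡ 140;  113^4 ≡ 51;  113^43 ≡ 172;  113^86 ≡ 1.
Smallest exponent giving 1 is 86.

86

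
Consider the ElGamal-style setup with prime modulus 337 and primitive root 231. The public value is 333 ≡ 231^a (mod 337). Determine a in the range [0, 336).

88

Baby-step giant-step with m = ceil(sqrt(336)) = 19.
Baby table (231^j mod 337 for j=0..18):
  0:1  1:231  2:115  3:279  4:82  5:70  6:331  7:299
  8:321  9:11  10:182  11:254  12:36  13:228  14:96  15:271
  16:256  17:161  18:121
Giant step factor: 231^(-19) ≡ 219 (mod 337).
Scan 333·219^i mod 337 for i = 0, 1, …:
  i=0: 333   i=1: 135   i=2: 246   i=3: 291
  i=4: 36
Match at i=4, j=12: a = 4·19 + 12 = 88.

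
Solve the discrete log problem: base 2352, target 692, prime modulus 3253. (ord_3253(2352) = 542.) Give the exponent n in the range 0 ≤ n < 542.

Baby-step giant-step with m = ceil(sqrt(542)) = 24.
Baby table (2352^j mod 3253 for j=0..23):
  0:1  1:2352  2:1804  3:1096  4:1416  5:2613  6:859  7:255
  8:1208  9:1347  10:2975  11:3250  12:2703  13:1094  14:3218  15:2258
  16:1920  17:676  18:2488  19:2882  20:2465  21:834  22:9  23:1650
Giant step factor: 2352^(-24) ≡ 673 (mod 3253).
Scan 692·673^i mod 3253 for i = 0, 1, …:
  i=0: 692   i=1: 537   i=2: 318   i=3: 2569
  i=4: 1594   i=5: 2525   i=6: 1259   i=7: 1527
  i=8: 2976   i=9: 2253     …   i=21: 2985
  i=22: 1804
Match at i=22, j=2: n = 22·24 + 2 = 530.

530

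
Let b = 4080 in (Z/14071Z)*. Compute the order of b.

1005

The order of 4080 must divide p − 1 = 14070 = 2 · 3 · 5 · 7 · 67.
Divisors: 1, 2, 3, 5, 6, 7, 10, 14, 15, 21, 30, 35, 42, 67, 70, 105, 134, 201, 210, 335, 402, 469, 670, 938, 1005, 1407, 2010, 2345, 2814, 4690, 7035, 14070.
Check each in increasing order: 4080^1 ≡ 4080;  4080^2 ≡ 407;  4080^3 ≡ 182;  4080^5 ≡ 3719;  4080^6 ≡ 4982;  4080^7 ≡ 8036;  4080^10 ≡ 13239;  4080^14 ≡ 5477;  4080^15 ≡ 1412;  4080^21 ≡ 13155;  4080^30 ≡ 9733;  4080^35 ≡ 6415;  4080^42 ≡ 8867;  4080^67 ≡ 7856;  4080^70 ≡ 8621;  4080^105 ≡ 4685;  4080^134 ≡ 1330;  4080^201 ≡ 7798;  4080^210 ≡ 12536;  4080^335 ≡ 1013;  4080^402 ≡ 8013;  4080^469 ≡ 10545;  4080^670 ≡ 13057;  4080^938 ≡ 7983;  4080^1005 ≡ 1.
Smallest exponent giving 1 is 1005.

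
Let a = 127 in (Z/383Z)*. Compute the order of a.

The order of 127 must divide p − 1 = 382 = 2 · 191.
Divisors: 1, 2, 191, 382.
Check each in increasing order: 127^1 ≡ 127;  127^2 ≡ 43;  127^191 ≡ 382;  127^382 ≡ 1.
Smallest exponent giving 1 is 382.

382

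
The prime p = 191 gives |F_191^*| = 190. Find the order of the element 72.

95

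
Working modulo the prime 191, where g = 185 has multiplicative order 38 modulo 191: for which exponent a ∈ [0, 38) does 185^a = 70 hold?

Successive powers of 185 modulo 191:
  185^0=1  185^1=185  185^2=36  185^3=166  185^4=150  185^5=55
  185^6=52  185^7=70
So 185^7 ≡ 70 (mod 191), giving a = 7.

7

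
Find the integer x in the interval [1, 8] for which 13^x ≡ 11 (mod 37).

6

Compute 13^1 mod 37 = 13, then multiply by 13 repeatedly:
  13^1=13  13^2=21  13^3=14  13^4=34  13^5=35
  13^6=11
Found 11 at exponent 6.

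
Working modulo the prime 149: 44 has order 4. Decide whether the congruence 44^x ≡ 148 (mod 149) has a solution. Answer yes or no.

yes

⟨44⟩ has order 4; its elements mod 149 are {1, 44, 105, 148}.
148 is in this set.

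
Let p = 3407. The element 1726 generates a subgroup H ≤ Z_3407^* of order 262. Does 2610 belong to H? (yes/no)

no

2610 ∈ ⟨1726⟩ iff 2610^262 ≡ 1 (mod 3407), since |⟨1726⟩| = 262.
2610^262 mod 3407 = 726.
Since 726 ≠ 1, 2610 does not lie in the subgroup.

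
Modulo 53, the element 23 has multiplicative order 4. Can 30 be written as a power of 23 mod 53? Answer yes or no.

yes

30 ∈ ⟨23⟩ iff 30^4 ≡ 1 (mod 53), since |⟨23⟩| = 4.
30^4 mod 53 = 1.
Since 1 = 1, 30 lies in the subgroup.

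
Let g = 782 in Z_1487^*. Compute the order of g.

743

The order of 782 must divide p − 1 = 1486 = 2 · 743.
Divisors: 1, 2, 743, 1486.
Check each in increasing order: 782^1 ≡ 782;  782^2 ≡ 367;  782^743 ≡ 1.
Smallest exponent giving 1 is 743.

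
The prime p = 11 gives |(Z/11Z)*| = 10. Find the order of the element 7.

The order of 7 must divide p − 1 = 10 = 2 · 5.
Divisors: 1, 2, 5, 10.
Check each in increasing order: 7^1 ≡ 7;  7^2 ≡ 5;  7^5 ≡ 10;  7^10 ≡ 1.
Smallest exponent giving 1 is 10.

10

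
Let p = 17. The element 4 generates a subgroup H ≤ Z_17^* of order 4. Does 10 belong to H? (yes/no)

no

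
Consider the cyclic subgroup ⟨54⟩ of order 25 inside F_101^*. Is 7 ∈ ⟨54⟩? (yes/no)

no

⟨54⟩ has order 25; its elements mod 101 are {1, 5, 16, 19, 24, 25, 31, 36, 37, 52, 54, 56, 58, 68, 71, 78, 79, 80, 81, 84, 87, 88, 92, 95, 97}.
7 is not in this set.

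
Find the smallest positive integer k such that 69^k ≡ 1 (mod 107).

53

The order of 69 must divide p − 1 = 106 = 2 · 53.
Divisors: 1, 2, 53, 106.
Check each in increasing order: 69^1 ≡ 69;  69^2 ≡ 53;  69^53 ≡ 1.
Smallest exponent giving 1 is 53.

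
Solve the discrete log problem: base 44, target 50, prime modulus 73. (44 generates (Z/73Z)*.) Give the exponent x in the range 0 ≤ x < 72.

62

Baby-step giant-step with m = ceil(sqrt(72)) = 9.
Baby table (44^j mod 73 for j=0..8):
  0:1  1:44  2:38  3:66  4:57  5:26  6:49  7:39
  8:37
Giant step factor: 44^(-9) ≡ 10 (mod 73).
Scan 50·10^i mod 73 for i = 0, 1, …:
  i=0: 50   i=1: 62   i=2: 36   i=3: 68
  i=4: 23   i=5: 11   i=6: 37
Match at i=6, j=8: x = 6·9 + 8 = 62.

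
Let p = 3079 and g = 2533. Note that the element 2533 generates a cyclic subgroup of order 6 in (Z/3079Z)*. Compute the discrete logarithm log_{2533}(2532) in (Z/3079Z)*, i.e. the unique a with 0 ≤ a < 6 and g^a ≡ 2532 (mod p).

2

Successive powers of 2533 modulo 3079:
  2533^0=1  2533^1=2533  2533^2=2532
So 2533^2 ≡ 2532 (mod 3079), giving a = 2.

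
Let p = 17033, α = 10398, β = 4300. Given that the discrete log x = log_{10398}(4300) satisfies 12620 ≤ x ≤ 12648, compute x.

Compute 10398^12620 mod 17033 = 14029, then multiply by 10398 repeatedly:
  10398^12620=14029  10398^12621=2930  10398^12622=11136  10398^12623=1794  10398^12624=2877
  10398^12625=5098  10398^12626=2308  10398^12627=16120  10398^12628=11040  10398^12629=8533
  10398^12630=1237  10398^12631=2411  10398^12632=14035  10398^12633=14219  10398^12634=2722
  10398^12635=11543  10398^12636=9596  10398^12637=16927  10398^12638=4957  10398^12639=1028
  10398^12640=9453  10398^12641=11884  10398^12642=12450  10398^12643=4300
Found 4300 at exponent 12643.

12643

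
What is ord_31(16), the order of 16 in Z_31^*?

The order of 16 must divide p − 1 = 30 = 2 · 3 · 5.
Divisors: 1, 2, 3, 5, 6, 10, 15, 30.
Check each in increasing order: 16^1 ≡ 16;  16^2 ≡ 8;  16^3 ≡ 4;  16^5 ≡ 1.
Smallest exponent giving 1 is 5.

5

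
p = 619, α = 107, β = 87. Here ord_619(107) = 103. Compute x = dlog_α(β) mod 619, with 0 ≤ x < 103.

Baby-step giant-step with m = ceil(sqrt(103)) = 11.
Baby table (107^j mod 619 for j=0..10):
  0:1  1:107  2:307  3:42  4:161  5:514  6:526  7:572
  8:542  9:427  10:502
Giant step factor: 107^(-11) ≡ 285 (mod 619).
Scan 87·285^i mod 619 for i = 0, 1, …:
  i=0: 87   i=1: 35   i=2: 71   i=3: 427
Match at i=3, j=9: x = 3·11 + 9 = 42.

42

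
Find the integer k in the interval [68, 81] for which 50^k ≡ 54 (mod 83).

Compute 50^68 mod 83 = 69, then multiply by 50 repeatedly:
  50^68=69  50^69=47  50^70=26  50^71=55  50^72=11
  50^73=52  50^74=27  50^75=22  50^76=21  50^77=54
Found 54 at exponent 77.

77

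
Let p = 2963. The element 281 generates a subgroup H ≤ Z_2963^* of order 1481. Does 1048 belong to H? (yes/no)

yes

1048 ∈ ⟨281⟩ iff 1048^1481 ≡ 1 (mod 2963), since |⟨281⟩| = 1481.
1048^1481 mod 2963 = 1.
Since 1 = 1, 1048 lies in the subgroup.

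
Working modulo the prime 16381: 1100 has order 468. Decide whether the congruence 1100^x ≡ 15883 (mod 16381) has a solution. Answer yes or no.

yes

15883 ∈ ⟨1100⟩ iff 15883^468 ≡ 1 (mod 16381), since |⟨1100⟩| = 468.
15883^468 mod 16381 = 1.
Since 1 = 1, 15883 lies in the subgroup.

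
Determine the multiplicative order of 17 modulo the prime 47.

The order of 17 must divide p − 1 = 46 = 2 · 23.
Divisors: 1, 2, 23, 46.
Check each in increasing order: 17^1 ≡ 17;  17^2 ≡ 7;  17^23 ≡ 1.
Smallest exponent giving 1 is 23.

23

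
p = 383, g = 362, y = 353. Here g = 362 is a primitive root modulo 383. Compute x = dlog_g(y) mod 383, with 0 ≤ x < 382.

70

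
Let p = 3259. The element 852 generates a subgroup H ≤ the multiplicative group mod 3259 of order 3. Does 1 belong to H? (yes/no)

1 ∈ ⟨852⟩ iff 1^3 ≡ 1 (mod 3259), since |⟨852⟩| = 3.
1^3 mod 3259 = 1.
Since 1 = 1, 1 lies in the subgroup.

yes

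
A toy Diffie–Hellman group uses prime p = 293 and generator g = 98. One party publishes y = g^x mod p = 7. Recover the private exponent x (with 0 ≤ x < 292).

47

Baby-step giant-step with m = ceil(sqrt(292)) = 18.
Baby table (98^j mod 293 for j=0..17):
  0:1  1:98  2:228  3:76  4:123  5:41  6:209  7:265
  8:186  9:62  10:216  11:72  12:24  13:8  14:198  15:66
  16:22  17:105
Giant step factor: 98^(-18) ≡ 67 (mod 293).
Scan 7·67^i mod 293 for i = 0, 1, …:
  i=0: 7   i=1: 176   i=2: 72
Match at i=2, j=11: x = 2·18 + 11 = 47.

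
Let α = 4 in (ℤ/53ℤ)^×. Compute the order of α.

The order of 4 must divide p − 1 = 52 = 2^2 · 13.
Divisors: 1, 2, 4, 13, 26, 52.
Check each in increasing order: 4^1 ≡ 4;  4^2 ≡ 16;  4^4 ≡ 44;  4^13 ≡ 52;  4^26 ≡ 1.
Smallest exponent giving 1 is 26.

26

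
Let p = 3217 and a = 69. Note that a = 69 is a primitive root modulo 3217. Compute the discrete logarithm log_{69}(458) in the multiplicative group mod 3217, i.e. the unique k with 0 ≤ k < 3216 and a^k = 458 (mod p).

1076

Baby-step giant-step with m = ceil(sqrt(3216)) = 57.
Baby table (69^j mod 3217 for j=0..56):
  0:1  1:69  2:1544  3:375  4:139  5:3157  6:2294  7:653
  8:19  9:1311  10:383  11:691  12:2641  13:2077  14:1765  15:2756
  16:361  17:2390  18:843  19:261  20:1924  21:859  22:1365  23:892
  24:425  25:372  26:3149  27:1742  28:1169  29:236  30:199  31:863
  32:1641  33:634  34:1925  35:928  36:2909  37:1267  38:564  39:312
  40:2226  41:2395  42:1188  43:1547  44:582  45:1554  46:1065  47:2711
  48:473  49:467  50:53  51:440  52:1407  53:573  54:933  55:37
  56:2553
Giant step factor: 69^(-57) ≡ 2543 (mod 3217).
Scan 458·2543^i mod 3217 for i = 0, 1, …:
  i=0: 458   i=1: 140   i=2: 2150   i=3: 1767
  i=4: 2549   i=5: 3069   i=6: 25   i=7: 2452
  i=8: 890   i=9: 1719     …   i=17: 587
  i=18: 53
Match at i=18, j=50: k = 18·57 + 50 = 1076.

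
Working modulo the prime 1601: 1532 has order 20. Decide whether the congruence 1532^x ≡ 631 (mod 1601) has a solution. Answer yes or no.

no

⟨1532⟩ has order 20; its elements mod 1601 are {1, 40, 42, 69, 79, 116, 163, 304, 442, 648, 953, 1159, 1297, 1438, 1485, 1522, 1532, 1559, 1561, 1600}.
631 is not in this set.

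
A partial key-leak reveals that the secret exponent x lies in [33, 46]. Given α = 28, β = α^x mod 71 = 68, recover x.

37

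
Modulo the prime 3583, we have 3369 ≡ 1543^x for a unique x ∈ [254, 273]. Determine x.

268

Compute 1543^254 mod 3583 = 382, then multiply by 1543 repeatedly:
  1543^254=382  1543^255=1814  1543^256=679  1543^257=1461  1543^258=616
  1543^259=993  1543^260=2258  1543^261=1418  1543^262=2344  1543^263=1545
  1543^264=1240  1543^265=3581  1543^266=497  1543^267=109  1543^268=3369
Found 3369 at exponent 268.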